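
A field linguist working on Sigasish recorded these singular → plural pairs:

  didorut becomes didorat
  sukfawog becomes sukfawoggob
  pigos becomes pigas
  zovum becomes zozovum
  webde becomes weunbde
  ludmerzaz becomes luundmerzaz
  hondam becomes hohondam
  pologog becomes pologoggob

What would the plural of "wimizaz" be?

"wimizaz" ends in -z. The one such stem in the data (ludmerzaz → luundmerzaz) inserts -un- after the first vowel (as does webde), so the same rule applies.
The other patterns: stems ending in -g double the final consonant and add -ob; stems ending in -s or -t change the last vowel to 'a'; stems ending in -m repeat the first consonant+vowel as a prefix.
So wimizaz → wiunmizaz.

wiunmizaz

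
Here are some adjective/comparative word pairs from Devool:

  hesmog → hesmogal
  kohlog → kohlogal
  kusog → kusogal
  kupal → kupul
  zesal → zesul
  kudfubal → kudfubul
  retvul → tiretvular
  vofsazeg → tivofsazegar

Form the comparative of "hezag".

"hezag" has last vowel 'a'. The stems whose last vowel is 'a' (kupal → kupul, zesal → zesul, kudfubal → kudfubul) change the last vowel to 'u'.
The other patterns: stems whose last vowel is 'o' add -al; stems whose last vowel is 'e' or 'u' add ti- … -ar around the stem.
So hezag → hezug.

hezug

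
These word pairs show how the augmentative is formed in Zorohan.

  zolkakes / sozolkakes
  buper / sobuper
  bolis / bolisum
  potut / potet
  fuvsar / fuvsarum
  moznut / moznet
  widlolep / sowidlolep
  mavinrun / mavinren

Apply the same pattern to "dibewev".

sodibewev

buper and fuvsar both end in -r yet inflect differently (sobuper, fuvsarum), so the final letter is not what conditions the rule; the last vowel is.
"dibewev" has last vowel 'e'. The stems whose last vowel is 'e' (widlolep → sowidlolep, zolkakes → sozolkakes, buper → sobuper) add the prefix so-.
The other patterns: stems whose last vowel is 'u' change the last vowel to 'e'; stems whose last vowel is 'a' or 'i' add -um.
So dibewev → sodibewev.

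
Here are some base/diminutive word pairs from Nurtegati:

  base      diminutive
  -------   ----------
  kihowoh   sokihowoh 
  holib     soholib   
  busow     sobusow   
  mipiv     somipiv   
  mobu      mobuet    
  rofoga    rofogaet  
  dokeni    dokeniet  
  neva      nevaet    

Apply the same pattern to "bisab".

sobisab

"bisab" ends in a consonant. The stems ending in a consonant (kihowoh → sokihowoh, holib → soholib, busow → sobusow) add the prefix so-.
The other pattern: stems ending in a vowel add -et.
So bisab → sobisab.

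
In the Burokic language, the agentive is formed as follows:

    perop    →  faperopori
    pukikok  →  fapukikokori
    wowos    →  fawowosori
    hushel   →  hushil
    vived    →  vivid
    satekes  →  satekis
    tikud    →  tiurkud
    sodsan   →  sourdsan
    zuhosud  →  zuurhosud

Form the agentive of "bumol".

wowos and satekes both end in -s yet inflect differently (fawowosori, satekis), so the final letter is not what conditions the rule; the last vowel is.
"bumol" has last vowel 'o'. The stems whose last vowel is 'o' (perop → faperopori, pukikok → fapukikokori, wowos → fawowosori) add fa- … -ori around the stem.
So bumol → fabumolori.

fabumolori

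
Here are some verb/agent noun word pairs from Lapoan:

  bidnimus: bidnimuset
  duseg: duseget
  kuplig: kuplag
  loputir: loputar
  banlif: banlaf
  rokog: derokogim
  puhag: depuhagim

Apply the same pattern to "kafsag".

"kafsag" has last vowel 'a'. The one such stem in the data (puhag → depuhagim) adds de- … -im around the stem, so the same rule applies.
So kafsag → dekafsagim.

dekafsagim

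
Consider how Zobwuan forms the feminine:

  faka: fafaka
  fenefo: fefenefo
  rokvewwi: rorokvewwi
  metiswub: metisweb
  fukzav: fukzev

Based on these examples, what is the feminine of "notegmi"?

nonotegmi

faka and fukzav both have last vowel 'a' yet inflect differently (fafaka, fukzev), so the last vowel is not what conditions the rule; whether the stem ends in a vowel or a consonant is.
"notegmi" ends in a vowel. The stems ending in a vowel (faka → fafaka, fenefo → fefenefo, rokvewwi → rorokvewwi) repeat the first consonant+vowel as a prefix.
So notegmi → nonotegmi.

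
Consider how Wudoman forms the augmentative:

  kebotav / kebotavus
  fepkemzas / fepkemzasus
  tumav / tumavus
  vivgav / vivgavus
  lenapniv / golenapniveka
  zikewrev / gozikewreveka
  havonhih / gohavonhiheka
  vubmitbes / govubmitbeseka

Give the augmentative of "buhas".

buhasus

"buhas" has last vowel 'a'. The stems whose last vowel is 'a' (kebotav → kebotavus, fepkemzas → fepkemzasus, tumav → tumavus) add -us.
So buhas → buhasus.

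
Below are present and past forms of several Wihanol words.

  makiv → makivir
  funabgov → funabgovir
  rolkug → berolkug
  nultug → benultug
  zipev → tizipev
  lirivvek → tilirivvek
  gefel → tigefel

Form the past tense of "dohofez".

"dohofez" has last vowel 'e'. The stems whose last vowel is 'e' (zipev → tizipev, lirivvek → tilirivvek, gefel → tigefel) add the prefix ti-.
The other patterns: stems whose last vowel is 'i' or 'o' add -ir; stems whose last vowel is 'u' add the prefix be-.
So dohofez → tidohofez.

tidohofez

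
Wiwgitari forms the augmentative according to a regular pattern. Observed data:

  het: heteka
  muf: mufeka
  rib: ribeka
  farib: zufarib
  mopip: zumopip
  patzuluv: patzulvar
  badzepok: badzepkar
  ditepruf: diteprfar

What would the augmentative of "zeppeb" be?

rib and farib both end in -b yet inflect differently (ribeka, zufarib), so the final letter is not what conditions the rule; the number of vowels is.
"zeppeb" has 2 vowels. The stems with 2 vowels (farib → zufarib, mopip → zumopip) add the prefix zu-.
The other patterns: stems with 1 vowel add -eka; stems with 3 vowels delete the last vowel and add -ar.
So zeppeb → zuzeppeb.

zuzeppeb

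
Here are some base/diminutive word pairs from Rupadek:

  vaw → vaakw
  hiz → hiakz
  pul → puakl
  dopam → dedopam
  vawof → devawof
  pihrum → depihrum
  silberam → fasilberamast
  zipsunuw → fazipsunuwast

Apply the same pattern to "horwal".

dopam and silberam both end in -m yet inflect differently (dedopam, fasilberamast), so the final letter is not what conditions the rule; the number of vowels is.
"horwal" has 2 vowels. The stems with 2 vowels (dopam → dedopam, vawof → devawof, pihrum → depihrum) add the prefix de-.
So horwal → dehorwal.

dehorwal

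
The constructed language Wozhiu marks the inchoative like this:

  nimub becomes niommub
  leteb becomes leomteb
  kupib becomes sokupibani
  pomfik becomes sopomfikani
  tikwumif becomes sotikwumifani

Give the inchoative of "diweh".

"diweh" has last vowel 'e'. The one such stem in the data (leteb → leomteb) inserts -om- after the first vowel (as does nimub), so the same rule applies.
So diweh → diomweh.

diomweh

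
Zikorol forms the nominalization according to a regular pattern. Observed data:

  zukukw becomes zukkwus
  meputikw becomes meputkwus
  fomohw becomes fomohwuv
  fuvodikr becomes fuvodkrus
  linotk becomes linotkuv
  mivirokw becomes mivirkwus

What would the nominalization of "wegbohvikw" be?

"wegbohvikw" has second-to-last letter 'k'. The stems whose second-to-last letter is 'k' (meputikw → meputkwus, mivirokw → mivirkwus, fuvodikr → fuvodkrus) delete the last vowel and add -us.
So wegbohvikw → wegbohvkwus.

wegbohvkwus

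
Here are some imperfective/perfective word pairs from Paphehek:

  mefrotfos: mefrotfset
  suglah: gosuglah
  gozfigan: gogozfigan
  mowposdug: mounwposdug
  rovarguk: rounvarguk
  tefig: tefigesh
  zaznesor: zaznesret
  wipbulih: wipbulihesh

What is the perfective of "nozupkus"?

mowposdug and tefig both end in -g yet inflect differently (mounwposdug, tefigesh), so the final letter is not what conditions the rule; the last vowel is.
"nozupkus" has last vowel 'u'. The stems whose last vowel is 'u' (rovarguk → rounvarguk, mowposdug → mounwposdug) insert -un- after the first vowel.
So nozupkus → nounzupkus.

nounzupkus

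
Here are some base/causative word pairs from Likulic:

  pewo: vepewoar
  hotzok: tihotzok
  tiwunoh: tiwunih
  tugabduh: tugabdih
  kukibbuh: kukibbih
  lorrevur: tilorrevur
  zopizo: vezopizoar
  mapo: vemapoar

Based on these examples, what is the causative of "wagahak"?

"wagahak" ends in -k. The one such stem in the data (hotzok → tihotzok) adds the prefix ti-, so the same rule applies.
So wagahak → tiwagahak.

tiwagahak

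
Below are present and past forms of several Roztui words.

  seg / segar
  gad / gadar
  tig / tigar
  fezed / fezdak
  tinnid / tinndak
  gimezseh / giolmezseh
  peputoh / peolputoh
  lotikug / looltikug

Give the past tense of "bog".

bogar

gad and fezed both end in -d yet inflect differently (gadar, fezdak), so the final letter is not what conditions the rule; the number of vowels is.
"bog" has 1 vowel. The stems with 1 vowel (seg → segar, gad → gadar, tig → tigar) add -ar.
So bog → bogar.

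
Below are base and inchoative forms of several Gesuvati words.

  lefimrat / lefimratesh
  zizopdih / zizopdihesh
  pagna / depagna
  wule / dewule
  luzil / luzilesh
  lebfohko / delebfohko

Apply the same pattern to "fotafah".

fotafahesh

pagna and lefimrat both have last vowel 'a' yet inflect differently (depagna, lefimratesh), so the last vowel is not what conditions the rule; whether the stem ends in a vowel or a consonant is.
"fotafah" ends in a consonant. The stems ending in a consonant (luzil → luzilesh, zizopdih → zizopdihesh, lefimrat → lefimratesh) add -esh.
The other pattern: stems ending in a vowel add the prefix de-.
So fotafah → fotafahesh.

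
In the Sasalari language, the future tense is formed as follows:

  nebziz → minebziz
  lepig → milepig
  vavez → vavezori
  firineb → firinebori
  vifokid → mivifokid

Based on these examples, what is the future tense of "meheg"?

mehegori

nebziz and vavez both end in -z yet inflect differently (minebziz, vavezori), so the final letter is not what conditions the rule; the last vowel is.
"meheg" has last vowel 'e'. The stems whose last vowel is 'e' (firineb → firinebori, vavez → vavezori) add -ori.
So meheg → mehegori.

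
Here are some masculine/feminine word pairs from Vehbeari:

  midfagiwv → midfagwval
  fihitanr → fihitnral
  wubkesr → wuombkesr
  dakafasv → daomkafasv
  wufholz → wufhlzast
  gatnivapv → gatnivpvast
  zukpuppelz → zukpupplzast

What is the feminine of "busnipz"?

busnpzast

fihitanr and wubkesr both end in -r yet inflect differently (fihitnral, wuombkesr), so the final letter is not what conditions the rule; the second-to-last letter is.
"busnipz" has second-to-last letter 'p'. The one such stem in the data (gatnivapv → gatnivpvast) deletes the last vowel and adds -ast (as do wufholz, zukpuppelz), so the same rule applies.
So busnipz → busnpzast.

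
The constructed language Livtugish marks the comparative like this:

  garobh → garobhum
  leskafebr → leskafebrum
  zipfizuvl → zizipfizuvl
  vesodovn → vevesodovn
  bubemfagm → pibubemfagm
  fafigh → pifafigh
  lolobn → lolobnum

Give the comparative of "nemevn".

"nemevn" has second-to-last letter 'v'. The stems whose second-to-last letter is 'v' (vesodovn → vevesodovn, zipfizuvl → zizipfizuvl) repeat the first consonant+vowel as a prefix.
So nemevn → nenemevn.

nenemevn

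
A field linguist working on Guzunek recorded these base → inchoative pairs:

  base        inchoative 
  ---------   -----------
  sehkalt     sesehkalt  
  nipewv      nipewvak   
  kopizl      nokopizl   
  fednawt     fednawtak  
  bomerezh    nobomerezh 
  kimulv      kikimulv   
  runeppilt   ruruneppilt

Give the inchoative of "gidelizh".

kimulv and nipewv both end in -v yet inflect differently (kikimulv, nipewvak), so the final letter is not what conditions the rule; the second-to-last letter is.
"gidelizh" has second-to-last letter 'z'. The stems whose second-to-last letter is 'z' (bomerezh → nobomerezh, kopizl → nokopizl) add the prefix no-.
The other patterns: stems whose second-to-last letter is 'l' repeat the first consonant+vowel as a prefix; stems whose second-to-last letter is 'w' add -ak.
So gidelizh → nogidelizh.

nogidelizh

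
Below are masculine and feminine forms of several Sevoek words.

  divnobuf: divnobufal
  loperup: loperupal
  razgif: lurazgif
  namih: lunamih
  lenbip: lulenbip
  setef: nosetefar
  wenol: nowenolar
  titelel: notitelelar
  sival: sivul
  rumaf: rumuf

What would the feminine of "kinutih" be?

lukinutih

divnobuf and razgif both end in -f yet inflect differently (divnobufal, lurazgif), so the final letter is not what conditions the rule; the last vowel is.
"kinutih" has last vowel 'i'. The stems whose last vowel is 'i' (razgif → lurazgif, namih → lunamih, lenbip → lulenbip) add the prefix lu-.
The other patterns: stems whose last vowel is 'u' add -al; stems whose last vowel is 'e' or 'o' add no- … -ar around the stem; stems whose last vowel is 'a' change the last vowel to 'u'.
So kinutih → lukinutih.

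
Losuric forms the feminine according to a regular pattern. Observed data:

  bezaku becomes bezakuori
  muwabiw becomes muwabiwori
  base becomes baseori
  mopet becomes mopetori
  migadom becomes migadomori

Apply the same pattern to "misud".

Every pair shown (bezaku → bezakuori, muwabiw → muwabiwori, base → baseori, …) follows the same rule: add -ori.
So misud → misudori.

misudori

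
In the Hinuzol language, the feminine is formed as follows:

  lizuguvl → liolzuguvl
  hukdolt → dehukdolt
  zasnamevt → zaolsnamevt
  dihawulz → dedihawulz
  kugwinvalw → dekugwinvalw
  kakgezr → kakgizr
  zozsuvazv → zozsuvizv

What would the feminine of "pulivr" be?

hukdolt and zasnamevt both end in -t yet inflect differently (dehukdolt, zaolsnamevt), so the final letter is not what conditions the rule; the second-to-last letter is.
"pulivr" has second-to-last letter 'v'. The stems whose second-to-last letter is 'v' (lizuguvl → liolzuguvl, zasnamevt → zaolsnamevt) insert -ol- after the first vowel.
The other patterns: stems whose second-to-last letter is 'l' add the prefix de-; stems whose second-to-last letter is 'z' change the last vowel to 'i'.
So pulivr → puollivr.

puollivr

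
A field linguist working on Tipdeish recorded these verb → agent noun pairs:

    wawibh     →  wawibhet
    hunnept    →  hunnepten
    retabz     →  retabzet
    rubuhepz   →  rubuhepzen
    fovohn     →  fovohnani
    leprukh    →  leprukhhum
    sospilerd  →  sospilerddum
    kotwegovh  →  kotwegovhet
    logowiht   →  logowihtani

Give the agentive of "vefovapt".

retabz and rubuhepz both end in -z yet inflect differently (retabzet, rubuhepzen), so the final letter is not what conditions the rule; the second-to-last letter is.
"vefovapt" has second-to-last letter 'p'. The stems whose second-to-last letter is 'p' (rubuhepz → rubuhepzen, hunnept → hunnepten) add -en.
The other patterns: stems whose second-to-last letter is 'b' or 'v' add -et; stems whose second-to-last letter is 'h' add -ani; stems whose second-to-last letter is 'k' or 'r' double the final consonant and add -um.
So vefovapt → vefovapten.

vefovapten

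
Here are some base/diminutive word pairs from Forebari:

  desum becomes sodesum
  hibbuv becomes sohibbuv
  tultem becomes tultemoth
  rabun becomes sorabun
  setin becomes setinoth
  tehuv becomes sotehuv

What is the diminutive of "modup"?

desum and tultem both end in -m yet inflect differently (sodesum, tultemoth), so the final letter is not what conditions the rule; the last vowel is.
"modup" has last vowel 'u'. The stems whose last vowel is 'u' (hibbuv → sohibbuv, tehuv → sotehuv, desum → sodesum) add the prefix so-.
So modup → somodup.

somodup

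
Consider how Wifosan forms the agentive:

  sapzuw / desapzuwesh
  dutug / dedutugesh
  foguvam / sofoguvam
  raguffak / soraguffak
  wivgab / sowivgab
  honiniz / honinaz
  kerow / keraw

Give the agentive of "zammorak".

sapzuw and kerow both end in -w yet inflect differently (desapzuwesh, keraw), so the final letter is not what conditions the rule; the last vowel is.
"zammorak" has last vowel 'a'. The stems whose last vowel is 'a' (foguvam → sofoguvam, raguffak → soraguffak, wivgab → sowivgab) add the prefix so-.
The other patterns: stems whose last vowel is 'u' add de- … -esh around the stem; stems whose last vowel is 'i' or 'o' change the last vowel to 'a'.
So zammorak → sozammorak.

sozammorak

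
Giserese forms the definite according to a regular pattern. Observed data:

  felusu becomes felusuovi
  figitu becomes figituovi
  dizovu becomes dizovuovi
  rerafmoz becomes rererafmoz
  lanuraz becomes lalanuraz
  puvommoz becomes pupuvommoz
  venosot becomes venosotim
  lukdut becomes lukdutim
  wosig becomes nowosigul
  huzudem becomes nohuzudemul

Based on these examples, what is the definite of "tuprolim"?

rerafmoz and venosot both have last vowel 'o' yet inflect differently (rererafmoz, venosotim), so the last vowel is not what conditions the rule; the final letter is.
"tuprolim" ends in -m. The one such stem in the data (huzudem → nohuzudemul) adds no- … -ul around the stem, so the same rule applies.
So tuprolim → notuprolimul.

notuprolimul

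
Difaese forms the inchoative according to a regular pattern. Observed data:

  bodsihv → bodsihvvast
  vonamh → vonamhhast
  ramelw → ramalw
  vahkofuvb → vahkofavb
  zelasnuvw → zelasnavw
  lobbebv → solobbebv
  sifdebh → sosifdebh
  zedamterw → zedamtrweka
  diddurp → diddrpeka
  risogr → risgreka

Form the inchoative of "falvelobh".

bodsihv and lobbebv both end in -v yet inflect differently (bodsihvvast, solobbebv), so the final letter is not what conditions the rule; the second-to-last letter is.
"falvelobh" has second-to-last letter 'b'. The stems whose second-to-last letter is 'b' (lobbebv → solobbebv, sifdebh → sosifdebh) add the prefix so-.
The other patterns: stems whose second-to-last letter is 'h' or 'm' double the final consonant and add -ast; stems whose second-to-last letter is 'l' or 'v' change the last vowel to 'a'; stems whose second-to-last letter is 'g' or 'r' delete the last vowel and add -eka.
So falvelobh → sofalvelobh.

sofalvelobh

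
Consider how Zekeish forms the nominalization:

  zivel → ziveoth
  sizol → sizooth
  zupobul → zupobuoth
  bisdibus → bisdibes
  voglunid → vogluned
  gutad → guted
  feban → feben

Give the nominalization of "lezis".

lezes

zupobul and bisdibus both have last vowel 'u' yet inflect differently (zupobuoth, bisdibes), so the last vowel is not what conditions the rule; the final letter is.
"lezis" ends in -s. The one such stem in the data (bisdibus → bisdibes) changes the last vowel to 'e' (as do voglunid, gutad), so the same rule applies.
The other pattern: stems ending in -l drop the final letter and add -oth.
So lezis → lezes.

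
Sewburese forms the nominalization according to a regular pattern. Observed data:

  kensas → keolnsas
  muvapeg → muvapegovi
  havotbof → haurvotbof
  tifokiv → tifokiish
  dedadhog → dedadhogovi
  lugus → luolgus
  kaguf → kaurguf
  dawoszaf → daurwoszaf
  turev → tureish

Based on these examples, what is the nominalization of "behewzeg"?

behewzegovi

"behewzeg" ends in -g. The stems ending in -g (muvapeg → muvapegovi, dedadhog → dedadhogovi) add -ovi.
The other patterns: stems ending in -s insert -ol- after the first vowel; stems ending in -v drop the final letter and add -ish; stems ending in -f insert -ur- after the first vowel.
So behewzeg → behewzegovi.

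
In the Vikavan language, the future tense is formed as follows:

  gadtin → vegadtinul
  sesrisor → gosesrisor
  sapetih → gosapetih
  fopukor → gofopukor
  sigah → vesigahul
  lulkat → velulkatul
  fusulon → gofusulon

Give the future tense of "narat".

"narat" has 2 vowels. The stems with 2 vowels (sigah → vesigahul, lulkat → velulkatul, gadtin → vegadtinul) add ve- … -ul around the stem.
So narat → venaratul.

venaratul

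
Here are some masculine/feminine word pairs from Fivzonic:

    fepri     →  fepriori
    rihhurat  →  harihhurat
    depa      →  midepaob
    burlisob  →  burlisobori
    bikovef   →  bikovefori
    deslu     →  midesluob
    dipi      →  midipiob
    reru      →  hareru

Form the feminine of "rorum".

deslu and reru both end in -u yet inflect differently (midesluob, hareru), so the final letter is not what conditions the rule; the first letter is.
"rorum" begins with r-. The stems beginning with r- (rihhurat → harihhurat, reru → hareru) add the prefix ha-.
So rorum → harorum.

harorum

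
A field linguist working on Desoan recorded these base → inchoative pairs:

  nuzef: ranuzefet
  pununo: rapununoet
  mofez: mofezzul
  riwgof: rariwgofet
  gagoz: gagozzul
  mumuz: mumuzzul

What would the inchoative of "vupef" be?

gagoz and pununo both have last vowel 'o' yet inflect differently (gagozzul, rapununoet), so the last vowel is not what conditions the rule; the final letter is.
"vupef" ends in -f. The stems ending in -f (nuzef → ranuzefet, riwgof → rariwgofet) add ra- … -et around the stem.
The other pattern: stems ending in -z double the final consonant and add -ul.
So vupef → ravupefet.

ravupefet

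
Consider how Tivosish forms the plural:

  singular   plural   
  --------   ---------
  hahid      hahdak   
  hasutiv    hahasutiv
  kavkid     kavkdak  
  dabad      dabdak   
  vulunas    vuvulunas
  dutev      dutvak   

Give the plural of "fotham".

fothmak

hasutiv and dutev both end in -v yet inflect differently (hahasutiv, dutvak), so the final letter is not what conditions the rule; the number of vowels is.
"fotham" has 2 vowels. The stems with 2 vowels (dutev → dutvak, hahid → hahdak, kavkid → kavkdak) delete the last vowel and add -ak.
So fotham → fothmak.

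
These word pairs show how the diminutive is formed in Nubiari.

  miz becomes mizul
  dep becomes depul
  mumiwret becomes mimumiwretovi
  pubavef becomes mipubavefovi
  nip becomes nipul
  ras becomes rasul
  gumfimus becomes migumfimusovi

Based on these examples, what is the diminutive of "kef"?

keful

ras and gumfimus both end in -s yet inflect differently (rasul, migumfimusovi), so the final letter is not what conditions the rule; the number of vowels is.
"kef" has 1 vowel. The stems with 1 vowel (ras → rasul, dep → depul, miz → mizul) add -ul.
So kef → keful.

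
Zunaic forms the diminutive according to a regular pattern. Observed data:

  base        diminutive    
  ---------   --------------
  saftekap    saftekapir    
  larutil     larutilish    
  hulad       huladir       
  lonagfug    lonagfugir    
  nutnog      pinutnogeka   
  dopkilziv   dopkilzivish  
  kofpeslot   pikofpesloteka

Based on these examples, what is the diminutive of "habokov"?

lonagfug and nutnog both end in -g yet inflect differently (lonagfugir, pinutnogeka), so the final letter is not what conditions the rule; the last vowel is.
"habokov" has last vowel 'o'. The stems whose last vowel is 'o' (kofpeslot → pikofpesloteka, nutnog → pinutnogeka) add pi- … -eka around the stem.
The other patterns: stems whose last vowel is 'i' add -ish; stems whose last vowel is 'a' or 'u' add -ir.
So habokov → pihabokoveka.

pihabokoveka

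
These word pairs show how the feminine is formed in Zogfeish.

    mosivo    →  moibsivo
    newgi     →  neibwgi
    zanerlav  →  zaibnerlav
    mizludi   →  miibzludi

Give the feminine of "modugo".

moibdugo

Every pair shown (mosivo → moibsivo, newgi → neibwgi, zanerlav → zaibnerlav, …) follows the same rule: insert -ib- after the first vowel.
So modugo → moibdugo.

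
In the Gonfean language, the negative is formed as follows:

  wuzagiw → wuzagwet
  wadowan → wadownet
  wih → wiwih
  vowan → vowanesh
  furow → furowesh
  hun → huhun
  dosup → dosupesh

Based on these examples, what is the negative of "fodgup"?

fodgupesh

hun and vowan both end in -n yet inflect differently (huhun, vowanesh), so the final letter is not what conditions the rule; the number of vowels is.
"fodgup" has 2 vowels. The stems with 2 vowels (vowan → vowanesh, dosup → dosupesh, furow → furowesh) add -esh.
So fodgup → fodgupesh.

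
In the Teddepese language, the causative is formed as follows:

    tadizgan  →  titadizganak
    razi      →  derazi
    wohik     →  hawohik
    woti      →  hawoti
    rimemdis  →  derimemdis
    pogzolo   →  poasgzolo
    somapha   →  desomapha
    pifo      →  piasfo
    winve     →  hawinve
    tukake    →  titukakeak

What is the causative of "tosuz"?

"tosuz" begins with t-. The stems beginning with t- (tukake → titukakeak, tadizgan → titadizganak) add ti- … -ak around the stem.
The other patterns: stems beginning with w- add the prefix ha-; stems beginning with p- insert -as- after the first vowel; stems beginning with r- or s- add the prefix de-.
So tosuz → titosuzak.

titosuzak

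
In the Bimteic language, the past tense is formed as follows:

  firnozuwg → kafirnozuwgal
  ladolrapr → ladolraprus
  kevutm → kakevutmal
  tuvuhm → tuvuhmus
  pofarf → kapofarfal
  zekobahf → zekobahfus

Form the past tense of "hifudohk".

hifudohkus

zekobahf and pofarf both end in -f yet inflect differently (zekobahfus, kapofarfal), so the final letter is not what conditions the rule; the second-to-last letter is.
"hifudohk" has second-to-last letter 'h'. The stems whose second-to-last letter is 'h' (zekobahf → zekobahfus, tuvuhm → tuvuhmus) add -us.
So hifudohk → hifudohkus.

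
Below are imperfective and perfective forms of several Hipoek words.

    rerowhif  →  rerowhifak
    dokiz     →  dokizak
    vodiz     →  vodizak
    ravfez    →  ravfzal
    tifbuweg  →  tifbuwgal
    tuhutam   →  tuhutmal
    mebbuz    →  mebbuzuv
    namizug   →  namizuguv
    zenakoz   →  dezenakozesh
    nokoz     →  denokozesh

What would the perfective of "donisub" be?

"donisub" has last vowel 'u'. The stems whose last vowel is 'u' (mebbuz → mebbuzuv, namizug → namizuguv) add -uv.
So donisub → donisubuv.

donisubuv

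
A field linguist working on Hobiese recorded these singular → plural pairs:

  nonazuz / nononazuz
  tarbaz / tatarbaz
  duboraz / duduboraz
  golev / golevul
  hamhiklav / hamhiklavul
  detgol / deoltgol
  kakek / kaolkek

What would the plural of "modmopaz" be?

"modmopaz" ends in -z. The stems ending in -z (nonazuz → nononazuz, tarbaz → tatarbaz, duboraz → duduboraz) repeat the first consonant+vowel as a prefix.
So modmopaz → momodmopaz.

momodmopaz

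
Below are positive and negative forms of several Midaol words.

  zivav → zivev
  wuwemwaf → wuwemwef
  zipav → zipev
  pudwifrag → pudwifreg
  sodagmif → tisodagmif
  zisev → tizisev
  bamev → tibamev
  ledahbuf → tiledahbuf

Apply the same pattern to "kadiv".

wuwemwaf and sodagmif both end in -f yet inflect differently (wuwemwef, tisodagmif), so the final letter is not what conditions the rule; the last vowel is.
"kadiv" has last vowel 'i'. The one such stem in the data (sodagmif → tisodagmif) adds the prefix ti-, so the same rule applies.
So kadiv → tikadiv.

tikadiv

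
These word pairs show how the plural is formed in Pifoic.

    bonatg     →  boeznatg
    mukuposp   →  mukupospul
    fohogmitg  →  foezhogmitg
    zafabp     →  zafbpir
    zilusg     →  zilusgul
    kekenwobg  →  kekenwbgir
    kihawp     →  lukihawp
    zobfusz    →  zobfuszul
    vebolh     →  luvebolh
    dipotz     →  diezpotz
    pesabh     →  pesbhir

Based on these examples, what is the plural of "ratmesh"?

ratmeshul

mukuposp and zafabp both end in -p yet inflect differently (mukupospul, zafbpir), so the final letter is not what conditions the rule; the second-to-last letter is.
"ratmesh" has second-to-last letter 's'. The stems whose second-to-last letter is 's' (zilusg → zilusgul, mukuposp → mukupospul, zobfusz → zobfuszul) add -ul.
So ratmesh → ratmeshul.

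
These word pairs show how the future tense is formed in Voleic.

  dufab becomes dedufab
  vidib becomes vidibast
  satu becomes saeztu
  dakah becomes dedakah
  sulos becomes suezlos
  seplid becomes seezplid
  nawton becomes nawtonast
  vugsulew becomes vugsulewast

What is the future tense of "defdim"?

dedefdim

dufab and vidib both end in -b yet inflect differently (dedufab, vidibast), so the final letter is not what conditions the rule; the first letter is.
"defdim" begins with d-. The stems beginning with d- (dakah → dedakah, dufab → dedufab) add the prefix de-.
The other patterns: stems beginning with s- insert -ez- after the first vowel; stems beginning with n- or v- add -ast.
So defdim → dedefdim.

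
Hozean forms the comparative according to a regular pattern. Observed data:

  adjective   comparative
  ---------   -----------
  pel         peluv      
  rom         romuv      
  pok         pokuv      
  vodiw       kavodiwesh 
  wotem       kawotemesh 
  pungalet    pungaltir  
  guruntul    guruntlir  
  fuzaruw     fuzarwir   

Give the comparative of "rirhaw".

karirhawesh

rom and wotem both end in -m yet inflect differently (romuv, kawotemesh), so the final letter is not what conditions the rule; the number of vowels is.
"rirhaw" has 2 vowels. The stems with 2 vowels (vodiw → kavodiwesh, wotem → kawotemesh) add ka- … -esh around the stem.
The other patterns: stems with 1 vowel add -uv; stems with 3 vowels delete the last vowel and add -ir.
So rirhaw → karirhawesh.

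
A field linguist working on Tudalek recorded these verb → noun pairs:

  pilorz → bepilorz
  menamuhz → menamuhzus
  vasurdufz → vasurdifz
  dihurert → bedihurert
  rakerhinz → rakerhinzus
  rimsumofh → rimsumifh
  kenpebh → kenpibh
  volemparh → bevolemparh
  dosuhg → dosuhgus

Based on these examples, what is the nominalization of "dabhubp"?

dabhibp

pilorz and menamuhz both end in -z yet inflect differently (bepilorz, menamuhzus), so the final letter is not what conditions the rule; the second-to-last letter is.
"dabhubp" has second-to-last letter 'b'. The one such stem in the data (kenpebh → kenpibh) changes the last vowel to 'i' (as do rimsumofh, vasurdufz), so the same rule applies.
So dabhubp → dabhibp.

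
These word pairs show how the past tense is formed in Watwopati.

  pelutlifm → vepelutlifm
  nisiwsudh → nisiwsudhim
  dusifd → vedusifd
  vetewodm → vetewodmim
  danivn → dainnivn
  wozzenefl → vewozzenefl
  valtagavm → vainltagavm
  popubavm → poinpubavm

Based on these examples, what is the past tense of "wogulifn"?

pelutlifm and valtagavm both end in -m yet inflect differently (vepelutlifm, vainltagavm), so the final letter is not what conditions the rule; the second-to-last letter is.
"wogulifn" has second-to-last letter 'f'. The stems whose second-to-last letter is 'f' (pelutlifm → vepelutlifm, dusifd → vedusifd, wozzenefl → vewozzenefl) add the prefix ve-.
So wogulifn → vewogulifn.

vewogulifn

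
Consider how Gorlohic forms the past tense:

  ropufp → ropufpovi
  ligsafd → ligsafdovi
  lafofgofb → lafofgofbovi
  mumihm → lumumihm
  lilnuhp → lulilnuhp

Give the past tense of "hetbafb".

"hetbafb" has second-to-last letter 'f'. The stems whose second-to-last letter is 'f' (ropufp → ropufpovi, ligsafd → ligsafdovi, lafofgofb → lafofgofbovi) add -ovi.
So hetbafb → hetbafbovi.

hetbafbovi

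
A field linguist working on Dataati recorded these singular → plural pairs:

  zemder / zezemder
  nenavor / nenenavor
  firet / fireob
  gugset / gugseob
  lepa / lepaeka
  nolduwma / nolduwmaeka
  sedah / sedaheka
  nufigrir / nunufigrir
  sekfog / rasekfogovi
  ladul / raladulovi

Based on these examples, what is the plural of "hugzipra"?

firet and zemder both have last vowel 'e' yet inflect differently (fireob, zezemder), so the last vowel is not what conditions the rule; the final letter is.
"hugzipra" ends in -a. The stems ending in -a (nolduwma → nolduwmaeka, lepa → lepaeka) add -eka.
So hugzipra → hugzipraeka.

hugzipraeka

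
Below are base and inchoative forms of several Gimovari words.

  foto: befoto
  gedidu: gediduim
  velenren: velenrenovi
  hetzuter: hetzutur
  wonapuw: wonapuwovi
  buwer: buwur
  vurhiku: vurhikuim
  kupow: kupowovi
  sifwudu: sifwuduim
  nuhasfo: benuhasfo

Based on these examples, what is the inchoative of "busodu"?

busoduim

buwer and velenren both have last vowel 'e' yet inflect differently (buwur, velenrenovi), so the last vowel is not what conditions the rule; the final letter is.
"busodu" ends in -u. The stems ending in -u (sifwudu → sifwuduim, gedidu → gediduim, vurhiku → vurhikuim) add -im.
The other patterns: stems ending in -r change the last vowel to 'u'; stems ending in -o add the prefix be-; stems ending in -n or -w add -ovi.
So busodu → busoduim.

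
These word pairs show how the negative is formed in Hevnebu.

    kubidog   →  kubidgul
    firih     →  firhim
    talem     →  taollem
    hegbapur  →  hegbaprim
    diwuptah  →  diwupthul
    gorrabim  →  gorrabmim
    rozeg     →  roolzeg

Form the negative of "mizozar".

mizozrul

gorrabim and talem both end in -m yet inflect differently (gorrabmim, taollem), so the final letter is not what conditions the rule; the last vowel is.
"mizozar" has last vowel 'a'. The one such stem in the data (diwuptah → diwupthul) deletes the last vowel and adds -ul (as does kubidog), so the same rule applies.
So mizozar → mizozrul.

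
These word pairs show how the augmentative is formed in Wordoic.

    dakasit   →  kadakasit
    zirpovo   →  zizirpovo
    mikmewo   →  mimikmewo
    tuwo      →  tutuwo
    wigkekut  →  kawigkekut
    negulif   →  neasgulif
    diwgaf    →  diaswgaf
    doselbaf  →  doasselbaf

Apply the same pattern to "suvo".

dakasit and negulif both have last vowel 'i' yet inflect differently (kadakasit, neasgulif), so the last vowel is not what conditions the rule; the final letter is.
"suvo" ends in -o. The stems ending in -o (zirpovo → zizirpovo, tuwo → tutuwo, mikmewo → mimikmewo) repeat the first consonant+vowel as a prefix.
The other patterns: stems ending in -t add the prefix ka-; stems ending in -f insert -as- after the first vowel.
So suvo → susuvo.

susuvo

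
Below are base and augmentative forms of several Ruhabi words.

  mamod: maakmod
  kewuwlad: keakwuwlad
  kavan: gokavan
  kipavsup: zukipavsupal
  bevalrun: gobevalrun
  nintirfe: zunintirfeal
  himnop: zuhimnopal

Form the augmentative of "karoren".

kewuwlad and kavan both have last vowel 'a' yet inflect differently (keakwuwlad, gokavan), so the last vowel is not what conditions the rule; the final letter is.
"karoren" ends in -n. The stems ending in -n (kavan → gokavan, bevalrun → gobevalrun) add the prefix go-.
The other patterns: stems ending in -d insert -ak- after the first vowel; stems ending in -e or -p add zu- … -al around the stem.
So karoren → gokaroren.

gokaroren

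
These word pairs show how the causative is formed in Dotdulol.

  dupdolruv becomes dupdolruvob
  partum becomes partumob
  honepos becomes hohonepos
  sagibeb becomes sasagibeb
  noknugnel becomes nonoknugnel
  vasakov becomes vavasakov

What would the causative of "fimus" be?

"fimus" has last vowel 'u'. The stems whose last vowel is 'u' (dupdolruv → dupdolruvob, partum → partumob) add -ob.
So fimus → fimusob.

fimusob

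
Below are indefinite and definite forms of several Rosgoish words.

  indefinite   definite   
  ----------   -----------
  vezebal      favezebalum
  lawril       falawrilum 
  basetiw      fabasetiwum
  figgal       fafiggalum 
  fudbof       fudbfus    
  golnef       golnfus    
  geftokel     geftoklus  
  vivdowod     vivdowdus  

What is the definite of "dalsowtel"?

vezebal and geftokel both end in -l yet inflect differently (favezebalum, geftoklus), so the final letter is not what conditions the rule; the last vowel is.
"dalsowtel" has last vowel 'e'. The stems whose last vowel is 'e' (golnef → golnfus, geftokel → geftoklus) delete the last vowel and add -us.
So dalsowtel → dalsowtlus.

dalsowtlus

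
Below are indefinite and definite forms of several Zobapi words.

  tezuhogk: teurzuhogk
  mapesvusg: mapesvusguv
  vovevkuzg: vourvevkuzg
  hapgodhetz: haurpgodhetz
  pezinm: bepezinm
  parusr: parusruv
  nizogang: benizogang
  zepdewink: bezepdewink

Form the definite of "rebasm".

rebasmuv

mapesvusg and nizogang both end in -g yet inflect differently (mapesvusguv, benizogang), so the final letter is not what conditions the rule; the second-to-last letter is.
"rebasm" has second-to-last letter 's'. The stems whose second-to-last letter is 's' (mapesvusg → mapesvusguv, parusr → parusruv) add -uv.
So rebasm → rebasmuv.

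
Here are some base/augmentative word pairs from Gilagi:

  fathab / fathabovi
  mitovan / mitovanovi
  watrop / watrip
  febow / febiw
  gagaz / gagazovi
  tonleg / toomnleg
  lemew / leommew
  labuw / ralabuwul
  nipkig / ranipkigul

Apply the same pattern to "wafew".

waomfew

febow and lemew both end in -w yet inflect differently (febiw, leommew), so the final letter is not what conditions the rule; the last vowel is.
"wafew" has last vowel 'e'. The stems whose last vowel is 'e' (tonleg → toomnleg, lemew → leommew) insert -om- after the first vowel.
So wafew → waomfew.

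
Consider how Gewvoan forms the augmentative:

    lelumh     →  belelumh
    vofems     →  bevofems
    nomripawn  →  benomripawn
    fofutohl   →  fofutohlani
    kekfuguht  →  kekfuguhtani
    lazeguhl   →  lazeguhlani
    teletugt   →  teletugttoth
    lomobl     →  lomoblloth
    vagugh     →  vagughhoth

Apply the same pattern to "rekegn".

kekfuguht and teletugt both end in -t yet inflect differently (kekfuguhtani, teletugttoth), so the final letter is not what conditions the rule; the second-to-last letter is.
"rekegn" has second-to-last letter 'g'. The stems whose second-to-last letter is 'g' (teletugt → teletugttoth, vagugh → vagughhoth) double the final consonant and add -oth.
The other patterns: stems whose second-to-last letter is 'm' or 'w' add the prefix be-; stems whose second-to-last letter is 'h' add -ani.
So rekegn → rekegnnoth.

rekegnnoth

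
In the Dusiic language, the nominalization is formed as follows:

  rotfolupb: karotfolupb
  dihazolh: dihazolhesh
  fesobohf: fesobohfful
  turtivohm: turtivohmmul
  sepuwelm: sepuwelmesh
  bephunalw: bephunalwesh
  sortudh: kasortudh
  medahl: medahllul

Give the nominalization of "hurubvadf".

"hurubvadf" has second-to-last letter 'd'. The one such stem in the data (sortudh → kasortudh) adds the prefix ka-, so the same rule applies.
The other patterns: stems whose second-to-last letter is 'l' add -esh; stems whose second-to-last letter is 'h' double the final consonant and add -ul.
So hurubvadf → kahurubvadf.

kahurubvadf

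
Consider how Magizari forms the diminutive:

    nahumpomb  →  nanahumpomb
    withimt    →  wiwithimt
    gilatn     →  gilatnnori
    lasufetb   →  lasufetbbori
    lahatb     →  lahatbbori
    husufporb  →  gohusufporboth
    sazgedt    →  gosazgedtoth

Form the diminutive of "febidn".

gofebidnoth

nahumpomb and lasufetb both end in -b yet inflect differently (nanahumpomb, lasufetbbori), so the final letter is not what conditions the rule; the second-to-last letter is.
"febidn" has second-to-last letter 'd'. The one such stem in the data (sazgedt → gosazgedtoth) adds go- … -oth around the stem, so the same rule applies.
The other patterns: stems whose second-to-last letter is 'm' repeat the first consonant+vowel as a prefix; stems whose second-to-last letter is 't' double the final consonant and add -ori.
So febidn → gofebidnoth.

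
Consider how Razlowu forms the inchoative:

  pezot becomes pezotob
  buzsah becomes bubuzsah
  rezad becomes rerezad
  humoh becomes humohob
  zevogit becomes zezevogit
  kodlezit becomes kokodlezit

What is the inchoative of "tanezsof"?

pezot and kodlezit both end in -t yet inflect differently (pezotob, kokodlezit), so the final letter is not what conditions the rule; the last vowel is.
"tanezsof" has last vowel 'o'. The stems whose last vowel is 'o' (humoh → humohob, pezot → pezotob) add -ob.
The other pattern: stems whose last vowel is 'a' or 'i' repeat the first consonant+vowel as a prefix.
So tanezsof → tanezsofob.

tanezsofob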